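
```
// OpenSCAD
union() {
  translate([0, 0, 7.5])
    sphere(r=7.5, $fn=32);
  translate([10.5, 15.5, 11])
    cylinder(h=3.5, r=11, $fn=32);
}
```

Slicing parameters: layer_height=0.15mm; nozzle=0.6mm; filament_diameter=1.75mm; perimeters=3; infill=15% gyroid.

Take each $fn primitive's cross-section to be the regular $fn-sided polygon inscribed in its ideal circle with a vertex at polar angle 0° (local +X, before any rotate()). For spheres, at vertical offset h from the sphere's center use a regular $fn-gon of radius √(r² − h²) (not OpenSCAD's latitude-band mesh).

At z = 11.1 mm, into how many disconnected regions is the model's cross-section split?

At z = 11.1 mm: the r=7.5 sphere slices to a regular 32-gon of circumradius 6.580 (√(r²−h²) with h=3.6 from center); the r=11 cylinder at (10.5, 15.5) contributes a regular 32-gon of circumradius 11; Combining (union): the 2 present regions are separate (no shared area or edge), so areas and boundary lengths simply add and each stays a separate island — 2 connected regions. The result has 2 disconnected regions.

2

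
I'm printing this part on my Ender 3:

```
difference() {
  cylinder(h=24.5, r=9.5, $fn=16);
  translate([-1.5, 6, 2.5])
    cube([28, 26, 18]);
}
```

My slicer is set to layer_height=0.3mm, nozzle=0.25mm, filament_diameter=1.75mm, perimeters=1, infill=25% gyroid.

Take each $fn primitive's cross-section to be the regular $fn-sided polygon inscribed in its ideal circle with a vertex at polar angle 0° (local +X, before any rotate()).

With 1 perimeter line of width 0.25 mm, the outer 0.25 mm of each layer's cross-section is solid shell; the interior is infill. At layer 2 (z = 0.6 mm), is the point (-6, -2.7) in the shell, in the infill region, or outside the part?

At z = 0.6 mm: the cylinder: section is a regular 16-gon, circumradius r=9.5; the cube at (-1.5, 6) is absent (z outside [2.5, 20.5]); After the difference (first − rest): none of the subtracted shapes is present at this height, so the r=9.5 cylinder is unchanged — 1 connected region. Overall, the cross-section is a single solid region. The nearest boundary edge runs (-8.78, -3.64)→(-6.72, -6.72); distance from the point to it = 2.83 mm. The point is inside the cross-section and 2.83 mm from the nearest boundary — more than the 0.25 mm shell width (1 × 0.25), so it's in the infill interior.

infill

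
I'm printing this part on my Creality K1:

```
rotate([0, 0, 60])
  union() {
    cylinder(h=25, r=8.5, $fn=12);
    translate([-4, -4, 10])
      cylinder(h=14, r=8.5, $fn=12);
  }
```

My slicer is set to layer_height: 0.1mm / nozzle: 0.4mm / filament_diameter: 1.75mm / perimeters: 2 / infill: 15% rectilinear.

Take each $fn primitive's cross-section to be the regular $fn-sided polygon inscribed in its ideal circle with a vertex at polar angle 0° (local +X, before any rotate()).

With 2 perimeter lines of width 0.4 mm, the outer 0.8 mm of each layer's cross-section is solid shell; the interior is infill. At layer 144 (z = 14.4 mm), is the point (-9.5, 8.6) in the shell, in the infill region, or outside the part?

outside

At z = 14.4 mm: the r=8.5 cylinder contributes a regular 12-gon of circumradius 8.5; the r=8.5 cylinder at (-4, -4) gives a regular 12-gon of circumradius 8.5 (constant along its height); Merging all regions: the regions partially overlap (shared area 124.32 mm²), so overlapping operands fuse into one piece — 1 connected region; (rotated 60° about Z; rotation is an isometry so areas/perimeters/island counts are preserved). Overall, the cross-section is a single solid region. Undo the 60° rotation: the query point maps to (2.698, 12.527) in the un-rotated model frame. The nearest boundary edge runs (0.00, 8.50)→(4.25, 7.36); distance from the point to it = 4.59 mm. The point is not inside any of the regions above, so it lies outside the cross-section (4.59 mm from the nearest boundary).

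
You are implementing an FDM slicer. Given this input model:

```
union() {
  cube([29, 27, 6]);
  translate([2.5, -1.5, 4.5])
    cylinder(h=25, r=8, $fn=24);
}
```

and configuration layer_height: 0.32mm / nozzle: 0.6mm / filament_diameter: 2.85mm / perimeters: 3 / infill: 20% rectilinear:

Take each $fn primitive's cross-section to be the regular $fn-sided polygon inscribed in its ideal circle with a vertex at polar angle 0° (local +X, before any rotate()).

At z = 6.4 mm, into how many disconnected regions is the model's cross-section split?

At z = 6.4 mm: the cube is not intersected at this z (z outside [0, 6]); the r=8 cylinder at (2.5, -1.5) contributes a regular 24-gon of circumradius 8; Combining (union): only the r=8 cylinder at (2.5, -1.5) is present, so the union is just that shape — 1 connected region. The result has 1 disconnected region.

1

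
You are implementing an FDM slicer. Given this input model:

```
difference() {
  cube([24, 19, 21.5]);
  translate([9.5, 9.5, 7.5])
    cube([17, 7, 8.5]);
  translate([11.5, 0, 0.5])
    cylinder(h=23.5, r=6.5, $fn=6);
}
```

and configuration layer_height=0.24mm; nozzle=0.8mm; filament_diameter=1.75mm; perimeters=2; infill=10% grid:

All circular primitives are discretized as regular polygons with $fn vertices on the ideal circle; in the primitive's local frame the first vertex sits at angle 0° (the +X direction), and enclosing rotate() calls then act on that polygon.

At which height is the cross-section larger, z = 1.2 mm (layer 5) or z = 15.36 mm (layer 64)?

layer 5 (z = 1.2 mm)

Layer 5 (z = 1.2): the cube is present — its section is the full 24×19 rectangle (area 456.00 mm²); the cube at (9.5, 9.5) is absent (z outside [7.5, 16]); the r=6.5 cylinder at (11.5, 0) gives a regular 6-gon of circumradius 6.5 (constant along its height) (area = (6/2)·6.500²·sin(360°/6) = 109.77 mm²); After the difference (first − rest): starting from the 24×19 cube (456.00 mm²), the r=6.5 cylinder at (11.5, 0) partially overlaps it — only the 54.88 mm² overlap (of its 109.77 mm²) is removed, clipping the outline — area = 401.12 mm². So its area = 401.12 mm². Layer 64 (z = 15.36): the 24×19 cube contributes its full rectangle (area 456.00 mm²); the cube at (9.5, 9.5) (footprint 17×7) is included at this height (area 119.00 mm²); the r=6.5 cylinder at (11.5, 0) gives a regular 6-gon of circumradius 6.5 (constant along its height) (area = (6/2)·6.500²·sin(360°/6) = 109.77 mm²); Subtracting the remaining from the first: starting from the 24×19 cube (456.00 mm²), the 17×7 cube at (9.5, 9.5) partially overlaps it — only the 101.50 mm² overlap (of its 119.00 mm²) is removed, clipping the outline; the r=6.5 cylinder at (11.5, 0) partially overlaps it — only the 54.88 mm² overlap (of its 109.77 mm²) is removed, clipping the outline — area = 299.62 mm². So its area = 299.62 mm². Layer 5 is larger (401.12 vs 299.62 mm²).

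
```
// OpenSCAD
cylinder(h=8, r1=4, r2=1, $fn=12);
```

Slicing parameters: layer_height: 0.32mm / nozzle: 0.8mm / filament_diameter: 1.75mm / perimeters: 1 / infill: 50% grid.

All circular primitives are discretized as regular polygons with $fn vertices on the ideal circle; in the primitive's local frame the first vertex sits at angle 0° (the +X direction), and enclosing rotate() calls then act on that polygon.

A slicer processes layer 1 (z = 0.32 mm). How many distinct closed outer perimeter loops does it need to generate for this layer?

At z = 0.32 mm: the cone (r1=4→r2=1) has section circumradius 3.880 here — a regular 12-gon. The result has 1 disconnected region.

1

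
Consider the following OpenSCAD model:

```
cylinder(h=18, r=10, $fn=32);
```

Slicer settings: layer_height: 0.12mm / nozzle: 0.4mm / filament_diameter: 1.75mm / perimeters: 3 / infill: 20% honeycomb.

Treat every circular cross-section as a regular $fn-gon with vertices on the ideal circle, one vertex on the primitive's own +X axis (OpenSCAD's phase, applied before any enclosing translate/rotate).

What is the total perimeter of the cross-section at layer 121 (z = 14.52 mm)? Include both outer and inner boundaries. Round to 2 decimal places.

At z = 14.52 mm: the r=10 cylinder contributes a regular 32-gon of circumradius 10 (perimeter = 2·32·10.000·sin(180°/32) = 62.73 mm). Overall, the cross-section is a single solid region. Total boundary length (outer) = 62.73 mm.

62.73 mm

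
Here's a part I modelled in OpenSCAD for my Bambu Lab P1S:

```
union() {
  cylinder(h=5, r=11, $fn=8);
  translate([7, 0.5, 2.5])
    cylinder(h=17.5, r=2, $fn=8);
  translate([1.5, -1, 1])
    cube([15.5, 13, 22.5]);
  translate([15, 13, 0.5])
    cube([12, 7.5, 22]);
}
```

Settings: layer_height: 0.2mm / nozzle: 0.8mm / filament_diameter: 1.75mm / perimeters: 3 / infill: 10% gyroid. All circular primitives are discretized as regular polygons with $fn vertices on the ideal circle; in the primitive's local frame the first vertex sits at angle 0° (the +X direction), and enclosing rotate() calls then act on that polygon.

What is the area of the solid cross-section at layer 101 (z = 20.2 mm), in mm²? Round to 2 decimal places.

At z = 20.2 mm: the cylinder does not reach this height (z outside [0, 5]); the cylinder at (7, 0.5) is absent (z outside [2.5, 20]); the cube at (1.5, -1) (footprint 15.5×13) is included at this height (area 201.50 mm²); the cube at (15, 13) (footprint 12×7.5) is included at this height (area 90.00 mm²); Merging all regions: the 2 present regions are separate (no shared area or edge), so areas and boundary lengths simply add and each stays a separate island — area = 291.50 mm². Overall, the cross-section has 2 separate islands. Net area = 291.50 mm².

291.50 mm²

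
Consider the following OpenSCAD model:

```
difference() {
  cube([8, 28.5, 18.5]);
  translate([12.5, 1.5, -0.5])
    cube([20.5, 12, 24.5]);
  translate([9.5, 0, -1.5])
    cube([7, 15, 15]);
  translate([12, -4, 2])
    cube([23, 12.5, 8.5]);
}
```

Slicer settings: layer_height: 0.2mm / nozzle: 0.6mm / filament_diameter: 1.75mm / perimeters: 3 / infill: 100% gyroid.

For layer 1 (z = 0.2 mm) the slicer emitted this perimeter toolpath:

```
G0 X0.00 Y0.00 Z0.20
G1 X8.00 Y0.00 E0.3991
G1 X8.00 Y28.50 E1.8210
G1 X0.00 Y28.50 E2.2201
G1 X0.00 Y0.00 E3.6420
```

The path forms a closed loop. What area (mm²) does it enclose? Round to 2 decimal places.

Apply the shoelace formula to the sequence of (X, Y) vertices; enclosed area = 228.00 mm².

228.00 mm²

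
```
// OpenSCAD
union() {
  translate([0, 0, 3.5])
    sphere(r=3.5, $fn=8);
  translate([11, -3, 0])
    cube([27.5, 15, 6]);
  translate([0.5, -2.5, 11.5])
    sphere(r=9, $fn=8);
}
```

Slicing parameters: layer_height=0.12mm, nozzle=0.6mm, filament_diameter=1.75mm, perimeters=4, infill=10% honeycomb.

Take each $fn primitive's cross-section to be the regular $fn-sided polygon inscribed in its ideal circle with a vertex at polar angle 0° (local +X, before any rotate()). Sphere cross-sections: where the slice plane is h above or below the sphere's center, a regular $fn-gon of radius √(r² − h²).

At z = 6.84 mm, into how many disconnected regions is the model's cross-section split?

1

At z = 6.84 mm: the r=3.5 sphere slices to a regular 8-gon of circumradius 1.046 (√(r²−h²) with h=3.34 from center); the cube at (11, -3) is absent (z outside [0, 6]); the r=9 sphere at (0.5, -2.5) contributes a regular 8-gon of circumradius √(9²−4.66²) = 7.700; Taking the union: the r=3.5 sphere lies entirely inside the r=9 sphere at (0.5, -2.5), so the union is just the r=9 sphere at (0.5, -2.5) — 1 connected region. The result has 1 disconnected region.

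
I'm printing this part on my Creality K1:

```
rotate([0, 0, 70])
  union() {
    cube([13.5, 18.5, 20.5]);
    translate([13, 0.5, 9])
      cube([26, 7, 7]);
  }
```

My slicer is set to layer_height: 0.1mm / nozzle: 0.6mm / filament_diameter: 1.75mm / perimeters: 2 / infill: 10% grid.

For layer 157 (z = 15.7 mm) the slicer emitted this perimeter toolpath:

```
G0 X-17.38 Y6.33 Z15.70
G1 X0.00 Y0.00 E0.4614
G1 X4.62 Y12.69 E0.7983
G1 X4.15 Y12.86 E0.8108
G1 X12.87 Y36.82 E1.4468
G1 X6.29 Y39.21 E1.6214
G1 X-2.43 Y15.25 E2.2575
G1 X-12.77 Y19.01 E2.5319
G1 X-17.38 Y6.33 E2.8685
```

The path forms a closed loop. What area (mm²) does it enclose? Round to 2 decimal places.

428.20 mm²

Apply the shoelace formula to the sequence of (X, Y) vertices; enclosed area = 428.20 mm².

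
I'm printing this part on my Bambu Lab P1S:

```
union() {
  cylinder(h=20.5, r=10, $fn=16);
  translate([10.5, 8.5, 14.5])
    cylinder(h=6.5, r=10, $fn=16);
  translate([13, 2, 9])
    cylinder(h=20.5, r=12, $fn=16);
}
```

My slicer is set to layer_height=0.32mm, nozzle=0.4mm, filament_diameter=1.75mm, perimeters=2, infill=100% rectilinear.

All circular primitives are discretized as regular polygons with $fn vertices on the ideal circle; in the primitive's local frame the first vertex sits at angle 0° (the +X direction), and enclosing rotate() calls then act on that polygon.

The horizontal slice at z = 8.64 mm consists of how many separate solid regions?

1

At z = 8.64 mm: the r=10 cylinder gives a regular 16-gon of circumradius 10 (constant along its height); the cylinder at (10.5, 8.5) is not intersected at this z (z outside [14.5, 21]); the cylinder at (13, 2) does not reach this height (z outside [9, 29.5]); Combining (union): only the r=10 cylinder is present, so the union is just that shape — 1 connected region. The result has 1 disconnected region.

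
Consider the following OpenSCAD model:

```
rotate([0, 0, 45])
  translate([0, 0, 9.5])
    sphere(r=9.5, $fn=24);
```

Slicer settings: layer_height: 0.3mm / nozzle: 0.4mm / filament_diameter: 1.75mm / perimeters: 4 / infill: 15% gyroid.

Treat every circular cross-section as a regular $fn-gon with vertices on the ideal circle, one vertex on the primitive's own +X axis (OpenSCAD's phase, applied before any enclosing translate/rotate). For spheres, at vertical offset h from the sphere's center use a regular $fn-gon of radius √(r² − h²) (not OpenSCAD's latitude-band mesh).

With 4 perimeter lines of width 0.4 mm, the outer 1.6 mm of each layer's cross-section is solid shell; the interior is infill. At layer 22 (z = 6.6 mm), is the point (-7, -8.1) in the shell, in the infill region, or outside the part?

At z = 6.6 mm: the r=9.5 sphere contributes a regular 24-gon of circumradius √(9.5²−2.9²) = 9.047; (rotated 45° about Z; rotation is an isometry so areas/perimeters/island counts are preserved). Overall, the cross-section is a single solid region. Undo the 45° rotation: the query point maps to (-10.677, -0.778) in the un-rotated model frame. The nearest boundary edge runs (-9.05, 0.00)→(-8.74, -2.34); distance from the point to it = 1.72 mm. The point is not inside any of the regions above, so it lies outside the cross-section (1.72 mm from the nearest boundary).

outside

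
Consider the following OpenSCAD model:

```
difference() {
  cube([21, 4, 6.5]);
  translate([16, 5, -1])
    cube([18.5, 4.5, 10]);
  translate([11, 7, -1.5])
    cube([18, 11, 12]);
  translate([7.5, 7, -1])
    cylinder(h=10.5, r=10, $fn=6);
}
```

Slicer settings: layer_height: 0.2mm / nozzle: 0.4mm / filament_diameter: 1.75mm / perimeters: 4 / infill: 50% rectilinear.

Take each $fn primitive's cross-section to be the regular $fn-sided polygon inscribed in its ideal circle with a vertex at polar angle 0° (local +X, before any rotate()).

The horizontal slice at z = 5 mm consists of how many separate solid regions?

At z = 5 mm: the 21×4 cube contributes its full rectangle; the 18.5×4.5 cube at (16, 5) contributes its full rectangle; the cube at (11, 7) (footprint 18×11) is included at this height; the r=10 cylinder at (7.5, 7) contributes a regular 6-gon of circumradius 10; Subtracting the remaining from the first: starting from the 21×4 cube, the 18.5×4.5 cube at (16, 5) misses the remaining region (no effect); the 18×11 cube at (11, 7) misses the remaining region (no effect); the r=10 cylinder at (7.5, 7) partially overlaps it — only the 56.40 mm² overlap (of its 259.81 mm²) is removed, clipping the outline — 2 connected regions. The result has 2 disconnected regions.

2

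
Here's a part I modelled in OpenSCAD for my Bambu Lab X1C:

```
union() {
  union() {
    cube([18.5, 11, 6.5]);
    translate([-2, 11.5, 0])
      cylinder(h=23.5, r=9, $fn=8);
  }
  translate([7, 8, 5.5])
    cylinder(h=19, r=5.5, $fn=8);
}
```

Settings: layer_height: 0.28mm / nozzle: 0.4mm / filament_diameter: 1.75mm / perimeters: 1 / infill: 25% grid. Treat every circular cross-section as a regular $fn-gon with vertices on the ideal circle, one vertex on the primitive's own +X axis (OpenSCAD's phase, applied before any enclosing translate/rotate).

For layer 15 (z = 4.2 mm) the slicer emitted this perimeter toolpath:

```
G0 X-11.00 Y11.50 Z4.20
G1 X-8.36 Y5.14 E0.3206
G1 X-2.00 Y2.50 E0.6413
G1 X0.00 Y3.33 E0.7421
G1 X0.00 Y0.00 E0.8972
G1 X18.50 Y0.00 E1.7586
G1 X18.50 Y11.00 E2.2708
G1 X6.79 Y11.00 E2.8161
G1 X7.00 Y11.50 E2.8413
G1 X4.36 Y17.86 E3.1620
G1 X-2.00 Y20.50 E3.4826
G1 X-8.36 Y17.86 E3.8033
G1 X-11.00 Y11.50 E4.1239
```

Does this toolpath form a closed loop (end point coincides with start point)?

yes

Start point (G0): (-11.00, 11.50). End point (last G1): the path returns to the start — closed.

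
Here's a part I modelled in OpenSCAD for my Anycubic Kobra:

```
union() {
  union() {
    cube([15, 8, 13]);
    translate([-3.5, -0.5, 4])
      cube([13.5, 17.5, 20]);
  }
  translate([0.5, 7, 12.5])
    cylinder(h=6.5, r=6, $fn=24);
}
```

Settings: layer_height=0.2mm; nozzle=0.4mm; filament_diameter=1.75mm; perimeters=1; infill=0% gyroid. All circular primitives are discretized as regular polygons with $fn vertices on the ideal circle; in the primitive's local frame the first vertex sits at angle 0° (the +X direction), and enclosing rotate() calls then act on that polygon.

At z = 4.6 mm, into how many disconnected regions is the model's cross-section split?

1

At z = 4.6 mm: the cube (footprint 15×8) is included at this height; the cube at (-3.5, -0.5) (footprint 13.5×17.5) is included at this height; Merging all regions: the regions partially overlap (shared area 80.00 mm²), so overlapping operands fuse into one piece — 1 connected region; the cylinder at (0.5, 7) is not intersected at this z (z outside [12.5, 19]); Merging all regions: only the result so far is present, so the union is just that shape — 1 connected region. The result has 1 disconnected region.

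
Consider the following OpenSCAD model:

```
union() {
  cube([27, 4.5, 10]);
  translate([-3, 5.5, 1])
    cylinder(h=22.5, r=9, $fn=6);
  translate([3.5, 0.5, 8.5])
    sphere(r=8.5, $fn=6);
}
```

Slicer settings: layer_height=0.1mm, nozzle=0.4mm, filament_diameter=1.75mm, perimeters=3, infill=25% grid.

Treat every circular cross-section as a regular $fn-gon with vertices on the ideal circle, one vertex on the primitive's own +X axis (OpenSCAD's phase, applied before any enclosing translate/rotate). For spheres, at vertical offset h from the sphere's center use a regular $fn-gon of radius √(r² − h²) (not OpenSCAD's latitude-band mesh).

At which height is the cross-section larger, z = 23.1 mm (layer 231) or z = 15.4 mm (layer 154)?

layer 154 (z = 15.4 mm)

Layer 231 (z = 23.1): the cube is not intersected at this z (z outside [0, 10]); the cylinder at (-3, 5.5): section is a regular 6-gon, circumradius r=9 (area = (6/2)·9.000²·sin(360°/6) = 210.44 mm²); the sphere at (3.5, 0.5) does not reach this height (|z−center|=14.600 > r=8.5); Merging all regions: only the r=9 cylinder at (-3, 5.5) is present, so the union is just that shape — area = 210.44 mm². So its area = 210.44 mm². Layer 154 (z = 15.4): the cube is not intersected at this z (z outside [0, 10]); the cylinder at (-3, 5.5): section is a regular 6-gon, circumradius r=9 (area = (6/2)·9.000²·sin(360°/6) = 210.44 mm²); the sphere at (3.5, 0.5): section is a regular 6-gon, circumradius = √(r²−h²) = √(8.5²−6.9²) = 4.964 (area = (6/2)·4.964²·sin(360°/6) = 64.02 mm²); Merging all regions: the regions partially overlap — summed areas 274.46 mm² minus the doubly-counted overlap 27.96 mm² gives 246.50 mm² — area = 246.50 mm². So its area = 246.50 mm². Layer 154 is larger (246.50 vs 210.44 mm²).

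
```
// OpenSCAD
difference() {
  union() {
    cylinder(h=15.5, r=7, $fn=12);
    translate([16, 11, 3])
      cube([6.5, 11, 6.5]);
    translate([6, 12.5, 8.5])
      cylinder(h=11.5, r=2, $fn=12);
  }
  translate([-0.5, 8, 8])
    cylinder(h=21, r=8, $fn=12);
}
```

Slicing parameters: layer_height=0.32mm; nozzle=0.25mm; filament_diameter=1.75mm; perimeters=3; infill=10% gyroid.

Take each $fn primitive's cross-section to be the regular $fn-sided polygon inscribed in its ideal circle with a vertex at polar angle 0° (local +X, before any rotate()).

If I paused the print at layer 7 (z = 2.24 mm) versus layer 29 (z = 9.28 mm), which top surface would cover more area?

layer 29 (z = 9.28 mm)

Layer 7 (z = 2.24): the cylinder: section is a regular 12-gon, circumradius r=7 (area = (12/2)·7.000²·sin(360°/12) = 147.00 mm²); the cube at (16, 11) is not intersected at this z (z outside [3, 9.5]); the cylinder at (6, 12.5) is absent (z outside [8.5, 20]); Taking the union: only the r=7 cylinder is present, so the union is just that shape — area = 147.00 mm²; the cylinder at (-0.5, 8) does not reach this height (z outside [8, 29]); Taking the first minus the rest: none of the subtracted shapes is present at this height, so the result so far is unchanged — area = 147.00 mm². So its area = 147.00 mm². Layer 29 (z = 9.28): the r=7 cylinder gives a regular 12-gon of circumradius 7 (constant along its height) (area = (12/2)·7.000²·sin(360°/12) = 147.00 mm²); the cube at (16, 11) is present — its section is the full 6.5×11 rectangle (area 71.50 mm²); the r=2 cylinder at (6, 12.5) contributes a regular 12-gon of circumradius 2 (area = (12/2)·2.000²·sin(360°/12) = 12.00 mm²); Taking the union: the 3 present regions are separate (no shared area or edge), so areas and boundary lengths simply add and each stays a separate island — area = 230.50 mm²; the r=8 cylinder at (-0.5, 8) contributes a regular 12-gon of circumradius 8 (area = (12/2)·8.000²·sin(360°/12) = 192.00 mm²); Taking the first minus the rest: starting from the result so far (230.50 mm²), the r=8 cylinder at (-0.5, 8) partially overlaps it — only the 62.44 mm² overlap (of its 192.00 mm²) is removed, clipping the outline — area = 168.06 mm². So its area = 168.06 mm². Layer 29 is larger (168.06 vs 147.00 mm²).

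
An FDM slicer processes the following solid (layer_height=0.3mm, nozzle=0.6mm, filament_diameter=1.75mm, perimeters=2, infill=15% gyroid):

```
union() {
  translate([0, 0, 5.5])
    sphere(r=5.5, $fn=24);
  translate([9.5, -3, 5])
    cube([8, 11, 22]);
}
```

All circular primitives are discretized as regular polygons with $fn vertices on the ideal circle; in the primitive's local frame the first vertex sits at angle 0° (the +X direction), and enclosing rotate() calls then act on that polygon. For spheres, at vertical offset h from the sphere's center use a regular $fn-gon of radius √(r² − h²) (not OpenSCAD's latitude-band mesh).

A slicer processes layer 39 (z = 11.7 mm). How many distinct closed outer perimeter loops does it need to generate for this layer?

At z = 11.7 mm: the sphere does not reach this height (|z−center|=6.200 > r=5.5); the 8×11 cube at (9.5, -3) contributes its full rectangle; Merging all regions: only the 8×11 cube at (9.5, -3) is present, so the union is just that shape — 1 connected region. The result has 1 disconnected region.

1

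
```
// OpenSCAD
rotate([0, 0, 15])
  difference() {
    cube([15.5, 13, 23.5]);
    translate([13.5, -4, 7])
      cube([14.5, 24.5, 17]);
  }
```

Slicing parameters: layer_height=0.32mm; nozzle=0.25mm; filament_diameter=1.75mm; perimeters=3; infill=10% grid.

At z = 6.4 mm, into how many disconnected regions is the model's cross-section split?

1

At z = 6.4 mm: the cube (footprint 15.5×13) is included at this height; the cube at (13.5, -4) is not intersected at this z (z outside [7, 24]); Taking the first minus the rest: none of the subtracted shapes is present at this height, so the 15.5×13 cube is unchanged — 1 connected region; (whole slice rotated 15° about Z — lengths, areas and connectivity unchanged). The result has 1 disconnected region.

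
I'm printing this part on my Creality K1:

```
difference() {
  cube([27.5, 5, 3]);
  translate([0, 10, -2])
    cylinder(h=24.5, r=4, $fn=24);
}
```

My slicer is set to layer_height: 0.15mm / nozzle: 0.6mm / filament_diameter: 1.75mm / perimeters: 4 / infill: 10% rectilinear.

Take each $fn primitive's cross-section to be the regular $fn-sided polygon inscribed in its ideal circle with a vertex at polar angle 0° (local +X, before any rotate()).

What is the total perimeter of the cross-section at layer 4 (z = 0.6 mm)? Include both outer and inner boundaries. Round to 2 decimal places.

At z = 0.6 mm: the cube is present — its section is the full 27.5×5 rectangle (perimeter 65.00 mm); the r=4 cylinder at (0, 10) contributes a regular 24-gon of circumradius 4 (perimeter = 2·24·4.000·sin(180°/24) = 25.06 mm); Taking the first minus the rest: starting from the 27.5×5 cube, the r=4 cylinder at (0, 10) misses the remaining region (no effect) — boundary = 65.00 mm. Overall, the cross-section is a single solid region. Total boundary length (outer) = 65.00 mm.

65.00 mm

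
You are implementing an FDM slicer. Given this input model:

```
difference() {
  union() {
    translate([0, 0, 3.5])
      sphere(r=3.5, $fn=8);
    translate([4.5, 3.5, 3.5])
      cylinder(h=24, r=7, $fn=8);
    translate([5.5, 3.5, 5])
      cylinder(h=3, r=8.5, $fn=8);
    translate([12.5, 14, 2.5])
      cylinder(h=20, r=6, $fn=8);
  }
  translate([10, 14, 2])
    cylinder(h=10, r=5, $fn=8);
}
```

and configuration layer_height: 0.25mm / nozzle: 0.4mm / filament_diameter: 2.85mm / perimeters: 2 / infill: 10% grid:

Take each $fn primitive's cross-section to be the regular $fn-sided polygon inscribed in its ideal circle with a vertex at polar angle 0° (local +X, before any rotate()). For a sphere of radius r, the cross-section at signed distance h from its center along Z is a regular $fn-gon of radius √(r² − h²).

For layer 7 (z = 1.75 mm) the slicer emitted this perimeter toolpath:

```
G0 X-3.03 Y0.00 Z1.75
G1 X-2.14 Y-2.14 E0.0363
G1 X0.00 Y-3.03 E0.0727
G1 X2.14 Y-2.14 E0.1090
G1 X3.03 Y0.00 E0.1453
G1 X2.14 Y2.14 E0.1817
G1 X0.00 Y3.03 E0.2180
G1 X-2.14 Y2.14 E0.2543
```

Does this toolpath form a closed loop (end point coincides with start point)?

Start point (G0): (-3.03, 0.00). End point (last G1): the path does not return to the start — open.

no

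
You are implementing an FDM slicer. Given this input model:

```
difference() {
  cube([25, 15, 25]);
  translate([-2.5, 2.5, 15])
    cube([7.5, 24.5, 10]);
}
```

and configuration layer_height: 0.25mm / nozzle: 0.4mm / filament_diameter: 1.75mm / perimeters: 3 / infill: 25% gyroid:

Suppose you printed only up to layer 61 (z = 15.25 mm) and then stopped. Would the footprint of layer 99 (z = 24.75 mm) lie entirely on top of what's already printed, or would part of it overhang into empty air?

Compare the two slices. At z = 15.25: the 25×15 cube contributes its full rectangle (area 375.00 mm²); the 7.5×24.5 cube at (-2.5, 2.5) contributes its full rectangle (area 183.75 mm²); Subtracting the remaining from the first: starting from the 25×15 cube (375.00 mm²), the 7.5×24.5 cube at (-2.5, 2.5) partially overlaps it — only the 62.50 mm² overlap (of its 183.75 mm²) is removed, clipping the outline — area = 312.50 mm². At z = 24.75: the 25×15 cube contributes its full rectangle (area 375.00 mm²); the cube at (-2.5, 2.5) is present — its section is the full 7.5×24.5 rectangle (area 183.75 mm²); Subtracting the remaining from the first: starting from the 25×15 cube (375.00 mm²), the 7.5×24.5 cube at (-2.5, 2.5) partially overlaps it — only the 62.50 mm² overlap (of its 183.75 mm²) is removed, clipping the outline — area = 312.50 mm². Checking containment: the cross-section at z = 24.75 is a subset of the cross-section at z = 15.25.

entirely on top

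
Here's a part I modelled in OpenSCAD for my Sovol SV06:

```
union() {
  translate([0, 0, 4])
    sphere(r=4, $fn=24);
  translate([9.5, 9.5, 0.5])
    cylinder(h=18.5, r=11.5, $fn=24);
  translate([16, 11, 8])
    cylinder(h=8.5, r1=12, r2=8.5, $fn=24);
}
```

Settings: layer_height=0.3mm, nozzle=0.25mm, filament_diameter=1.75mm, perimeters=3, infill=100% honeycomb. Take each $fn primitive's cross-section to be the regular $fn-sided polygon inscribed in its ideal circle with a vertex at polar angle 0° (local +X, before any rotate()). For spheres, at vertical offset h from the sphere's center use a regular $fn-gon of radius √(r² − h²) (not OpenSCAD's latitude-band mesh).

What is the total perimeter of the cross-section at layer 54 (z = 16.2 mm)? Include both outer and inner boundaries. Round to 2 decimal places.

77.86 mm

At z = 16.2 mm: the sphere is not intersected at this z (|z−center|=12.200 > r=4); the cylinder at (9.5, 9.5): section is a regular 24-gon, circumradius r=11.5 (perimeter = 2·24·11.500·sin(180°/24) = 72.05 mm); the cone at (16, 11) contributes a regular 24-gon of circumradius 8.624 (interpolated between r1=12 and r2=8.5 at t=0.965) (perimeter = 2·24·8.624·sin(180°/24) = 54.03 mm); Combining (union): the regions partially overlap (shared area 176.80 mm²), so the edge portions inside another operand are dropped and the merged outline is re-measured after clipping — boundary = 77.86 mm. Overall, the cross-section is a single solid region. Total boundary length (outer) = 77.86 mm.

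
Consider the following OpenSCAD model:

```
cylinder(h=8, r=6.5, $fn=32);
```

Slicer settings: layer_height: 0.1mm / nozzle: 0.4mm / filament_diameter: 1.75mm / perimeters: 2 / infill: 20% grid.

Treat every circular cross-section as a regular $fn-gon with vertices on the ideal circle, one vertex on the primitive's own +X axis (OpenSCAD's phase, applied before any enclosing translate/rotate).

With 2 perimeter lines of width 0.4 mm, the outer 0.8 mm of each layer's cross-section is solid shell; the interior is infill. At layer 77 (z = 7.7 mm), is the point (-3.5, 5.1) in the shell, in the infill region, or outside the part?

At z = 7.7 mm: the cylinder: section is a regular 32-gon, circumradius r=6.5. Overall, the cross-section is a single solid region. The nearest boundary edge runs (-3.61, 5.40)→(-4.60, 4.60); distance from the point to it = 0.31 mm. The point is inside the cross-section, 0.31 mm from the nearest boundary — within the 0.8 mm shell band (2 × 0.4).

shell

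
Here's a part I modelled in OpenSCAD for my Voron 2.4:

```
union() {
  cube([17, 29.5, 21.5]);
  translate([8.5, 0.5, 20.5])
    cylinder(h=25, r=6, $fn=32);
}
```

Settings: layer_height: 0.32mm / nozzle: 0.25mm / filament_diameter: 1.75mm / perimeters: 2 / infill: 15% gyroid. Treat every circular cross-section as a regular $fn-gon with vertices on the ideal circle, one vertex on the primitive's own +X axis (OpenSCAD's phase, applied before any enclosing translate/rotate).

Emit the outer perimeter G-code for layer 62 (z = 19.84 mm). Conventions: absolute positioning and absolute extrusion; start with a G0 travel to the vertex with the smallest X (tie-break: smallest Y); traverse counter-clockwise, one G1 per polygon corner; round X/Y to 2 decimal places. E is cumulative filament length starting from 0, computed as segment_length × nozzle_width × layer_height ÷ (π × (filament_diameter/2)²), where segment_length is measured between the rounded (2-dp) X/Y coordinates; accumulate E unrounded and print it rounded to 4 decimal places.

G0 X0.00 Y0.00 Z19.84
G1 X17.00 Y0.00 E0.5654
G1 X17.00 Y29.50 E1.5466
G1 X0.00 Y29.50 E2.1120
G1 X0.00 Y0.00 E3.0932

At z = 19.84 mm: the cube is present — its section is the full 17×29.5 rectangle; the cylinder at (8.5, 0.5) is not intersected at this z (z outside [20.5, 45.5]); Merging all regions: only the 17×29.5 cube is present, so the union is just that shape — 1 connected region. The outline is a single polygon with 4 vertices. Extrusion per mm of travel: 0.25 × 0.32 / (π × 0.875²) = 0.033260. Accumulating E over each segment gives final E = 3.0932.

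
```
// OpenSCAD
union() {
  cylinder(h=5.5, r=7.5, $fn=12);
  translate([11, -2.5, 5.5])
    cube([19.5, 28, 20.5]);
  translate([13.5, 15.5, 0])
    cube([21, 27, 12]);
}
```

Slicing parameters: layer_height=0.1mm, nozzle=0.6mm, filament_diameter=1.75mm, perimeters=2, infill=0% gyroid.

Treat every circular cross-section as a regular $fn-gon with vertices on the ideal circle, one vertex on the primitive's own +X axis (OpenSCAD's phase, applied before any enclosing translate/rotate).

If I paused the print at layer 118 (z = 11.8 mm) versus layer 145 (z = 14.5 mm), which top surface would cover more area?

Layer 118 (z = 11.8): the cylinder is not intersected at this z (z outside [0, 5.5]); the cube at (11, -2.5) (footprint 19.5×28) is included at this height (area 546.00 mm²); the cube at (13.5, 15.5) (footprint 21×27) is included at this height (area 567.00 mm²); Merging all regions: the regions partially overlap — summed areas 1113.00 mm² minus the doubly-counted overlap 170.00 mm² gives 943.00 mm² — area = 943.00 mm². So its area = 943.00 mm². Layer 145 (z = 14.5): the cylinder is absent (z outside [0, 5.5]); the 19.5×28 cube at (11, -2.5) contributes its full rectangle (area 546.00 mm²); the cube at (13.5, 15.5) does not reach this height (z outside [0, 12]); Combining (union): only the 19.5×28 cube at (11, -2.5) is present, so the union is just that shape — area = 546.00 mm². So its area = 546.00 mm². Layer 118 is larger (943.00 vs 546.00 mm²).

layer 118 (z = 11.8 mm)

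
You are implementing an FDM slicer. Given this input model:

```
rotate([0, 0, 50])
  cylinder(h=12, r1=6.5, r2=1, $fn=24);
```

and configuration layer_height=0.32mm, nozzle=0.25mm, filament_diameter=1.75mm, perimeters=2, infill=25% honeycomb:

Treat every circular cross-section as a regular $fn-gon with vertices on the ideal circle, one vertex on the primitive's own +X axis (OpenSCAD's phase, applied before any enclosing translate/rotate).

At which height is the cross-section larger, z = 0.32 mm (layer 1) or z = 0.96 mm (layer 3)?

Layer 1 (z = 0.32): the cone: at t=0.027 of its height the radius interpolates to r₁+(r₂−r₁)t = 6.353, giving a regular 24-gon of that circumradius (area = (24/2)·6.353²·sin(360°/24) = 125.37 mm²); (rotated 50° about Z; rotation is an isometry so areas/perimeters/island counts are preserved). So its area = 125.37 mm². Layer 3 (z = 0.96): the cone: at t=0.080 of its height the radius interpolates to r₁+(r₂−r₁)t = 6.060, giving a regular 24-gon of that circumradius (area = (24/2)·6.060²·sin(360°/24) = 114.06 mm²); (whole slice rotated 50° about Z — lengths, areas and connectivity unchanged). So its area = 114.06 mm². Layer 1 is larger (125.37 vs 114.06 mm²).

layer 1 (z = 0.32 mm)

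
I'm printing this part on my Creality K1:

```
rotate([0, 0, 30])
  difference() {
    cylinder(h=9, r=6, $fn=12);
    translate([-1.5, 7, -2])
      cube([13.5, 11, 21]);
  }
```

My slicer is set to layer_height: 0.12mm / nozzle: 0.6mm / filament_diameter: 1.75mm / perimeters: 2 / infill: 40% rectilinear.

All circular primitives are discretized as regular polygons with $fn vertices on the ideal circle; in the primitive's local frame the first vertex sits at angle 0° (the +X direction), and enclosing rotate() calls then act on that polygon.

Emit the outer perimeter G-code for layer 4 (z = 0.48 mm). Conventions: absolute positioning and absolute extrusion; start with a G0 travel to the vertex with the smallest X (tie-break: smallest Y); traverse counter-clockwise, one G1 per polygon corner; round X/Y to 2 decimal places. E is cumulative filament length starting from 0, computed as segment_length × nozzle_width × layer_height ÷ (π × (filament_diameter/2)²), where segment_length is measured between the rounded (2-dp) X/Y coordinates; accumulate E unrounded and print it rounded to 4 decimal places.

G0 X-6.00 Y0.00 Z0.48
G1 X-5.20 Y-3.00 E0.0929
G1 X-3.00 Y-5.20 E0.1861
G1 X0.00 Y-6.00 E0.2790
G1 X3.00 Y-5.20 E0.3720
G1 X5.20 Y-3.00 E0.4651
G1 X6.00 Y0.00 E0.5580
G1 X5.20 Y3.00 E0.6510
G1 X3.00 Y5.20 E0.7441
G1 X0.00 Y6.00 E0.8370
G1 X-3.00 Y5.20 E0.9300
G1 X-5.20 Y3.00 E1.0231
G1 X-6.00 Y0.00 E1.1161

At z = 0.48 mm: the r=6 cylinder contributes a regular 12-gon of circumradius 6; the cube at (-1.5, 7) is present — its section is the full 13.5×11 rectangle; Taking the first minus the rest: starting from the r=6 cylinder, the 13.5×11 cube at (-1.5, 7) misses the remaining region (no effect) — 1 connected region; (rotated 30° about Z; rotation is an isometry so areas/perimeters/island counts are preserved). The outline is a single polygon with 12 vertices. Extrusion per mm of travel: 0.6 × 0.12 / (π × 0.875²) = 0.029934. Accumulating E over each segment gives final E = 1.1161.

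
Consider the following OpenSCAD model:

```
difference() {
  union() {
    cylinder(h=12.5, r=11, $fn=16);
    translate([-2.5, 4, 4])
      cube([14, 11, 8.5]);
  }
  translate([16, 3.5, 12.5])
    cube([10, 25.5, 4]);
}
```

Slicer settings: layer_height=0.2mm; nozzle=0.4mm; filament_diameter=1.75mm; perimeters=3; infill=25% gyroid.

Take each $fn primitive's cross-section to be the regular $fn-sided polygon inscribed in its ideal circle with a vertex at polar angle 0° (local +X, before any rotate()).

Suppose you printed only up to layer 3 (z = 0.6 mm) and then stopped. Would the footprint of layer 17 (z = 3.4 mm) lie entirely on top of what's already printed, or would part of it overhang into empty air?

Compare the two slices. At z = 0.6: the cylinder: section is a regular 16-gon, circumradius r=11 (area = (16/2)·11.000²·sin(360°/16) = 370.44 mm²); the cube at (-2.5, 4) is not intersected at this z (z outside [4, 12.5]); Taking the union: only the r=11 cylinder is present, so the union is just that shape — area = 370.44 mm²; the cube at (16, 3.5) does not reach this height (z outside [12.5, 16.5]); Taking the first minus the rest: none of the subtracted shapes is present at this height, so that combined region is unchanged — area = 370.44 mm². At z = 3.4: the r=11 cylinder contributes a regular 16-gon of circumradius 11 (area = (16/2)·11.000²·sin(360°/16) = 370.44 mm²); the cube at (-2.5, 4) does not reach this height (z outside [4, 12.5]); Combining (union): only the r=11 cylinder is present, so the union is just that shape — area = 370.44 mm²; the cube at (16, 3.5) is absent (z outside [12.5, 16.5]); Subtracting the remaining from the first: none of the subtracted shapes is present at this height, so the result so far is unchanged — area = 370.44 mm². Checking containment: the cross-section at z = 3.4 is a subset of the cross-section at z = 0.6.

entirely on top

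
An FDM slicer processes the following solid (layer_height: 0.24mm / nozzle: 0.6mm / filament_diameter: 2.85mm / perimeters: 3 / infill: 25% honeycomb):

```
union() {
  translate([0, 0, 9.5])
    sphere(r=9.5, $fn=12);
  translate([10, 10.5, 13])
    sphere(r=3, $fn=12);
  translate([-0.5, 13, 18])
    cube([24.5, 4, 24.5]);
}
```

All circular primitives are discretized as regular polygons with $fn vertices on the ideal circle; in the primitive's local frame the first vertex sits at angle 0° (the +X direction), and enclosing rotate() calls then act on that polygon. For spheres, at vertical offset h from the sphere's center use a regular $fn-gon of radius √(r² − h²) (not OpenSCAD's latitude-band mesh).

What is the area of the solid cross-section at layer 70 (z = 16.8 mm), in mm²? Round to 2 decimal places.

110.88 mm²

At z = 16.8 mm: the r=9.5 sphere contributes a regular 12-gon of circumradius √(9.5²−7.3²) = 6.079 (area = (12/2)·6.079²·sin(360°/12) = 110.88 mm²); the sphere at (10, 10.5) does not reach this height (|z−center|=3.800 > r=3); the cube at (-0.5, 13) is not intersected at this z (z outside [18, 42.5]); Merging all regions: only the r=9.5 sphere is present, so the union is just that shape — area = 110.88 mm². Overall, the cross-section is a single solid region. Net area = 110.88 mm².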